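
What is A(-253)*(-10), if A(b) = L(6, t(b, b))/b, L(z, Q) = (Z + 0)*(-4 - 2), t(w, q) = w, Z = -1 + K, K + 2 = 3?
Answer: 0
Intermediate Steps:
K = 1 (K = -2 + 3 = 1)
Z = 0 (Z = -1 + 1 = 0)
L(z, Q) = 0 (L(z, Q) = (0 + 0)*(-4 - 2) = 0*(-6) = 0)
A(b) = 0 (A(b) = 0/b = 0)
A(-253)*(-10) = 0*(-10) = 0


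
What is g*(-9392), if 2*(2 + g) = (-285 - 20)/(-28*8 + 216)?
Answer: -160251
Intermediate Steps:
g = 273/16 (g = -2 + ((-285 - 20)/(-28*8 + 216))/2 = -2 + (-305/(-224 + 216))/2 = -2 + (-305/(-8))/2 = -2 + (-305*(-⅛))/2 = -2 + (½)*(305/8) = -2 + 305/16 = 273/16 ≈ 17.063)
g*(-9392) = (273/16)*(-9392) = -160251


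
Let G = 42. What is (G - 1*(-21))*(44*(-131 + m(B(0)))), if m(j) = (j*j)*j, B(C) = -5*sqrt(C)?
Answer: -363132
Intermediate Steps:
m(j) = j**3 (m(j) = j**2*j = j**3)
(G - 1*(-21))*(44*(-131 + m(B(0)))) = (42 - 1*(-21))*(44*(-131 + (-5*sqrt(0))**3)) = (42 + 21)*(44*(-131 + (-5*0)**3)) = 63*(44*(-131 + 0**3)) = 63*(44*(-131 + 0)) = 63*(44*(-131)) = 63*(-5764) = -363132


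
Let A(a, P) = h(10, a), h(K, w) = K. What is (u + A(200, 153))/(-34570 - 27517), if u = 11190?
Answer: -11200/62087 ≈ -0.18039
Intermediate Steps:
A(a, P) = 10
(u + A(200, 153))/(-34570 - 27517) = (11190 + 10)/(-34570 - 27517) = 11200/(-62087) = 11200*(-1/62087) = -11200/62087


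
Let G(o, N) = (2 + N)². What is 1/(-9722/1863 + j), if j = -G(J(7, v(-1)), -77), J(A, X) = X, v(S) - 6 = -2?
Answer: -1863/10489097 ≈ -0.00017761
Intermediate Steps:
v(S) = 4 (v(S) = 6 - 2 = 4)
j = -5625 (j = -(2 - 77)² = -1*(-75)² = -1*5625 = -5625)
1/(-9722/1863 + j) = 1/(-9722/1863 - 5625) = 1/(-10489097/1863) = -1863/10489097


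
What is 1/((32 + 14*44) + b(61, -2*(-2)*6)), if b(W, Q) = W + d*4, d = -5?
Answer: 1/689 ≈ 0.0014514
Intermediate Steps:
b(W, Q) = -20 + W (b(W, Q) = W - 5*4 = W - 20 = -20 + W)
1/((32 + 14*44) + b(61, -2*(-2)*6)) = 1/((32 + 14*44) + (-20 + 61)) = 1/((32 + 616) + 41) = 1/(648 + 41) = 1/689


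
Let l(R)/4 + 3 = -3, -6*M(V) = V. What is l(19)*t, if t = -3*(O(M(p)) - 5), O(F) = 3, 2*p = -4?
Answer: -144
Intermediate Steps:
p = -2 (p = (½)*(-4) = -2)
M(V) = -V/6
l(R) = -24 (l(R) = -12 + 4*(-3) = -12 - 12 = -24)
t = 6 (t = -3*(3 - 5) = -3*(-2) = 6)
l(19)*t = -24*6 = -144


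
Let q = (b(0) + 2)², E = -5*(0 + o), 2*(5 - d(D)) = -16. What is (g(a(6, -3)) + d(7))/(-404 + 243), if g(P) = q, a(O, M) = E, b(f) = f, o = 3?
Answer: -17/161 ≈ -0.10559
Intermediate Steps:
d(D) = 13 (d(D) = 5 - ½*(-16) = 5 + 8 = 13)
E = -15 (E = -5*(0 + 3) = -5*3 = -15)
a(O, M) = -15
q = 4 (q = (0 + 2)² = 2² = 4)
g(P) = 4
(g(a(6, -3)) + d(7))/(-404 + 243) = (4 + 13)/(-404 + 243) = 17/(-161) = 17*(-1/161) = -17/161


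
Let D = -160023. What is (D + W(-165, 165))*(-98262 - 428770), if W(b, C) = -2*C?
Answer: 84511162296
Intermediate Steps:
(D + W(-165, 165))*(-98262 - 428770) = (-160023 - 2*165)*(-98262 - 428770) = (-160023 - 330)*(-527032) = -160353*(-527032) = 84511162296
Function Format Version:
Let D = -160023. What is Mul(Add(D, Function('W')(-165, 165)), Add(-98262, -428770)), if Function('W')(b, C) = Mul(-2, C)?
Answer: 84511162296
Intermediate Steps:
Mul(Add(D, Function('W')(-165, 165)), Add(-98262, -428770)) = Mul(Add(-160023, Mul(-2, 165)), Add(-98262, -428770)) = Mul(Add(-160023, -330), -527032) = Mul(-160353, -527032) = 84511162296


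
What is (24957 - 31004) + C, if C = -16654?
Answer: -22701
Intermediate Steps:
(24957 - 31004) + C = (24957 - 31004) - 16654 = -6047 - 16654 = -22701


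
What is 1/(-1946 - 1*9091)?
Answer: -1/11037 ≈ -9.0604e-5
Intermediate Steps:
1/(-1946 - 1*9091) = 1/(-1946 - 9091) = 1/(-11037) = -1/11037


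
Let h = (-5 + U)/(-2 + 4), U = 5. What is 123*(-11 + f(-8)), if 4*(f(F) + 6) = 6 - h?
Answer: -3813/2 ≈ -1906.5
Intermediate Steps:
h = 0 (h = (-5 + 5)/(-2 + 4) = 0/2 = 0*(1/2) = 0)
f(F) = -9/2 (f(F) = -6 + (6 - 1*0)/4 = -6 + (6 + 0)/4 = -6 + (1/4)*6 = -6 + 3/2 = -9/2)
123*(-11 + f(-8)) = 123*(-11 - 9/2) = 123*(-31/2) = -3813/2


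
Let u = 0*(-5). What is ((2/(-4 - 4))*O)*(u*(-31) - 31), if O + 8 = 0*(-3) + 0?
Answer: -62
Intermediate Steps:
u = 0
O = -8 (O = -8 + (0*(-3) + 0) = -8 + (0 + 0) = -8 + 0 = -8)
((2/(-4 - 4))*O)*(u*(-31) - 31) = ((2/(-4 - 4))*(-8))*(0*(-31) - 31) = ((2/(-8))*(-8))*(0 - 31) = ((2*(-1/8))*(-8))*(-31) = -1/4*(-8)*(-31) = 2*(-31) = -62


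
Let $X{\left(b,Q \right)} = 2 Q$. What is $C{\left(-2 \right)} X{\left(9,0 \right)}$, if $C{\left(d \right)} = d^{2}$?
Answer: $0$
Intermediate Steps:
$C{\left(-2 \right)} X{\left(9,0 \right)} = \left(-2\right)^{2} \cdot 2 \cdot 0 = 4 \cdot 0 = 0$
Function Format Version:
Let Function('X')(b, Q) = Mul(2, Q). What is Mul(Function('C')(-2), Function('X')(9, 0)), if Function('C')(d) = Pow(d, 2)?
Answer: 0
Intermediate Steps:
Mul(Function('C')(-2), Function('X')(9, 0)) = Mul(Pow(-2, 2), Mul(2, 0)) = Mul(4, 0) = 0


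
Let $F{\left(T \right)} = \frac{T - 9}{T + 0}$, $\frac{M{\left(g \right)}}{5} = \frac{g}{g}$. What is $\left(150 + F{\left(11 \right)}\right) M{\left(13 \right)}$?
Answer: $\frac{8260}{11} \approx 750.91$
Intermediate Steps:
$M{\left(g \right)} = 5$ ($M{\left(g \right)} = 5 \frac{g}{g} = 5 \cdot 1 = 5$)
$F{\left(T \right)} = \frac{-9 + T}{T}$
$\left(150 + F{\left(11 \right)}\right) M{\left(13 \right)} = \left(150 + \frac{-9 + 11}{11}\right) 5 = \left(150 + \frac{1}{11} \cdot 2\right) 5 = \left(150 + \frac{2}{11}\right) 5 = \frac{1652}{11} \cdot 5 = \frac{8260}{11}$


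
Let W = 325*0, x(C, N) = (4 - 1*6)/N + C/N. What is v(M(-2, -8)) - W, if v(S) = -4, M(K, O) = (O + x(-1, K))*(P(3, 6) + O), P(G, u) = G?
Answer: -4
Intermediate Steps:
x(C, N) = -2/N + C/N (x(C, N) = (4 - 6)/N + C/N = -2/N + C/N)
M(K, O) = (3 + O)*(O - 3/K) (M(K, O) = (O + (-2 - 1)/K)*(3 + O) = (O - 3/K)*(3 + O) = (3 + O)*(O - 3/K))
W = 0
v(M(-2, -8)) - W = -4 - 1*0 = -4 + 0 = -4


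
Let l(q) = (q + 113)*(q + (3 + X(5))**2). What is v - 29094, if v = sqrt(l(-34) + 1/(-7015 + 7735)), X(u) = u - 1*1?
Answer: -29094 + sqrt(4266005)/60 ≈ -29060.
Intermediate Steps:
X(u) = -1 + u (X(u) = u - 1 = -1 + u)
l(q) = (49 + q)*(113 + q) (l(q) = (q + 113)*(q + (3 + (-1 + 5))**2) = (113 + q)*(q + (3 + 4)**2) = (113 + q)*(q + 7**2) = (113 + q)*(q + 49) = (113 + q)*(49 + q) = (49 + q)*(113 + q))
v = sqrt(4266005)/60 (v = sqrt((5537 + (-34)**2 + 162*(-34)) + 1/(-7015 + 7735)) = sqrt((5537 + 1156 - 5508) + 1/720) = sqrt(1185 + 1/720) = sqrt(853201/720) = sqrt(4266005)/60 ≈ 34.424)
v - 29094 = sqrt(4266005)/60 - 29094 = -29094 + sqrt(4266005)/60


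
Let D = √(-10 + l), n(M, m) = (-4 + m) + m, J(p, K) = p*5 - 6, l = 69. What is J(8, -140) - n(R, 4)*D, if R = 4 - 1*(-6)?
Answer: 34 - 4*√59 ≈ 3.2754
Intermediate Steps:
R = 10 (R = 4 + 6 = 10)
J(p, K) = -6 + 5*p (J(p, K) = 5*p - 6 = -6 + 5*p)
n(M, m) = -4 + 2*m
D = √59 (D = √(-10 + 69) = √59 ≈ 7.6811)
J(8, -140) - n(R, 4)*D = (-6 + 5*8) - (-4 + 2*4)*√59 = (-6 + 40) - (-4 + 8)*√59 = 34 - 4*√59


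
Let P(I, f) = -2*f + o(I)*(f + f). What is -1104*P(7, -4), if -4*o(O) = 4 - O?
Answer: -2208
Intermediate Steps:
o(O) = -1 + O/4 (o(O) = -(4 - O)/4 = -1 + O/4)
P(I, f) = -2*f + 2*f*(-1 + I/4) (P(I, f) = -2*f + (-1 + I/4)*(f + f) = -2*f + (-1 + I/4)*(2*f) = -2*f + 2*f*(-1 + I/4))
-1104*P(7, -4) = -1104*(½)*(-4)*(-8 + 7) = -1104*(½)*(-4)*(-1) = -1104*2 = -48*46 = -2208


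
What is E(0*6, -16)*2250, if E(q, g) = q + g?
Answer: -36000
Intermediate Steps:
E(q, g) = g + q
E(0*6, -16)*2250 = (-16 + 0*6)*2250 = (-16 + 0)*2250 = -16*2250 = -36000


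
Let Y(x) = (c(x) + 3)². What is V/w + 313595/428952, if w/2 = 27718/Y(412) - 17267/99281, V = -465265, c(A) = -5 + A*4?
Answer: 4473566140390631375795/3147784796792088 ≈ 1.4212e+6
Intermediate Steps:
c(A) = -5 + 4*A
Y(x) = (-2 + 4*x)² (Y(x) = ((-5 + 4*x) + 3)² = (-2 + 4*x)²)
w = -22014944307/67245900449 (w = 2*(27718/((4*(-1 + 2*412)²)) - 17267/99281) = 2*(27718/((4*(-1 + 824)²)) - 17267*1/99281) = 2*(27718/((4*823²)) - 17267/99281) = 2*(27718/((4*677329)) - 17267/99281) = 2*(27718/2709316 - 17267/99281) = 2*(27718*(1/2709316) - 17267/99281) = 2*(13859/1354658 - 17267/99281) = 2*(-22014944307/134491800898) = -22014944307/67245900449 ≈ -0.32738)
V/w + 313595/428952 = -465265/(-22014944307/67245900449) + 313595/428952 = -465265*(-67245900449/22014944307) + 313595*(1/428952) = 31287163872403985/22014944307 + 313595/428952 = 4473566140390631375795/3147784796792088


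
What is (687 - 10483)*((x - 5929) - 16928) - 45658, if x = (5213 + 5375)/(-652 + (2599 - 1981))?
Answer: 3857505762/17 ≈ 2.2691e+8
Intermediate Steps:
x = -5294/17 (x = 10588/(-652 + 618) = 10588/(-34) = 10588*(-1/34) = -5294/17 ≈ -311.41)
(687 - 10483)*((x - 5929) - 16928) - 45658 = (687 - 10483)*((-5294/17 - 5929) - 16928) - 45658 = -9796*(-106087/17 - 16928) - 45658 = -9796*(-393863/17) - 45658 = 3858281948/17 - 45658 = 3857505762/17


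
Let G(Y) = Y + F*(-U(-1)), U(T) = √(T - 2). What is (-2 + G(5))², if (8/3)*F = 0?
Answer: 9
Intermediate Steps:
F = 0 (F = (3/8)*0 = 0)
U(T) = √(-2 + T)
G(Y) = Y (G(Y) = Y + 0*(-√(-2 - 1)) = Y + 0*(-√(-3)) = Y + 0*(-I*√3) = Y + 0 = Y)
(-2 + G(5))² = (-2 + 5)² = 3² = 9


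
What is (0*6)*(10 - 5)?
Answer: 0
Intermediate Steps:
(0*6)*(10 - 5) = 0*5 = 0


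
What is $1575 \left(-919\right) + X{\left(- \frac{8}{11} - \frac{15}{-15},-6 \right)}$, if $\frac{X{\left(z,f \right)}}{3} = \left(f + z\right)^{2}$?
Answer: $- \frac{175126518}{121} \approx -1.4473 \cdot 10^{6}$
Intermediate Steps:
$X{\left(z,f \right)} = 3 \left(f + z\right)^{2}$
$1575 \left(-919\right) + X{\left(- \frac{8}{11} - \frac{15}{-15},-6 \right)} = 1575 \left(-919\right) + 3 \left(-6 - \left(-1 + \frac{8}{11}\right)\right)^{2} = -1447425 + 3 \left(-6 - - \frac{3}{11}\right)^{2} = -1447425 + 3 \left(-6 + \left(- \frac{8}{11} + 1\right)\right)^{2} = -1447425 + 3 \left(-6 + \frac{3}{11}\right)^{2} = -1447425 + 3 \left(- \frac{63}{11}\right)^{2} = -1447425 + 3 \cdot \frac{3969}{121} = -1447425 + \frac{11907}{121} = - \frac{175126518}{121}$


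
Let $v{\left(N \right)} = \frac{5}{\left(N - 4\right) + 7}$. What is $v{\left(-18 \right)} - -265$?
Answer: $\frac{794}{3} \approx 264.67$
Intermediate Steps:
$v{\left(N \right)} = \frac{5}{3 + N}$ ($v{\left(N \right)} = \frac{5}{\left(-4 + N\right) + 7} = \frac{5}{3 + N}$)
$v{\left(-18 \right)} - -265 = \frac{5}{3 - 18} - -265 = \frac{5}{-15} + 265 = 5 \left(- \frac{1}{15}\right) + 265 = - \frac{1}{3} + 265 = \frac{794}{3}$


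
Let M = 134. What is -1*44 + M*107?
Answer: 14294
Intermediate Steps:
-1*44 + M*107 = -1*44 + 134*107 = -44 + 14338 = 14294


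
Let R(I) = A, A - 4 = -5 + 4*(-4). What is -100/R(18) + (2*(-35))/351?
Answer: 33910/5967 ≈ 5.6829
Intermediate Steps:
A = -17 (A = 4 + (-5 + 4*(-4)) = 4 + (-5 - 16) = 4 - 21 = -17)
R(I) = -17
-100/R(18) + (2*(-35))/351 = -100/(-17) + (2*(-35))/351 = -100*(-1/17) - 70*1/351 = 100/17 - 70/351 = 33910/5967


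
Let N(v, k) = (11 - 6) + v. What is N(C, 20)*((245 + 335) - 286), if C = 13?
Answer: 5292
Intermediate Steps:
N(v, k) = 5 + v
N(C, 20)*((245 + 335) - 286) = (5 + 13)*((245 + 335) - 286) = 18*(580 - 286) = 18*294 = 5292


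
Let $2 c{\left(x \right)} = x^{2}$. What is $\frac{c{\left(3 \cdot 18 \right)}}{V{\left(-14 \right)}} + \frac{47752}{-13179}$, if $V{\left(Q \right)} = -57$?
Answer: $- \frac{7312282}{250401} \approx -29.202$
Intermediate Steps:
$c{\left(x \right)} = \frac{x^{2}}{2}$
$\frac{c{\left(3 \cdot 18 \right)}}{V{\left(-14 \right)}} + \frac{47752}{-13179} = \frac{\frac{1}{2} \left(3 \cdot 18\right)^{2}}{-57} + \frac{47752}{-13179} = \frac{54^{2}}{2} \left(- \frac{1}{57}\right) + 47752 \left(- \frac{1}{13179}\right) = \frac{1}{2} \cdot 2916 \left(- \frac{1}{57}\right) - \frac{47752}{13179} = 1458 \left(- \frac{1}{57}\right) - \frac{47752}{13179} = - \frac{486}{19} - \frac{47752}{13179} = - \frac{7312282}{250401}$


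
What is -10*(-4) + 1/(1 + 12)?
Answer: 521/13 ≈ 40.077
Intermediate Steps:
-10*(-4) + 1/(1 + 12) = 40 + 1/13 = 521/13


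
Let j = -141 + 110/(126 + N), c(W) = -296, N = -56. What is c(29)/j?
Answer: 259/122 ≈ 2.1230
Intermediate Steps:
j = -976/7 (j = -141 + 110/(126 - 56) = -141 + 110/70 = -141 + (1/70)*110 = -141 + 11/7 = -976/7 ≈ -139.43)
c(29)/j = -296/(-976/7) = -296*(-7/976) = 259/122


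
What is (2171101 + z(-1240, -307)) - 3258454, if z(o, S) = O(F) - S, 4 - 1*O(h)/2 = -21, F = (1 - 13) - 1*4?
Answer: -1086996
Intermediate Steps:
F = -16 (F = -12 - 4 = -16)
O(h) = 50 (O(h) = 8 - 2*(-21) = 8 + 42 = 50)
z(o, S) = 50 - S
(2171101 + z(-1240, -307)) - 3258454 = (2171101 + (50 - 1*(-307))) - 3258454 = (2171101 + (50 + 307)) - 3258454 = (2171101 + 357) - 3258454 = 2171458 - 3258454 = -1086996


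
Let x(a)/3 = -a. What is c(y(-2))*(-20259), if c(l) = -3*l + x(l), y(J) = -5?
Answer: -607770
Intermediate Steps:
x(a) = -3*a (x(a) = 3*(-a) = -3*a)
c(l) = -6*l (c(l) = -3*l - 3*l = -6*l)
c(y(-2))*(-20259) = -6*(-5)*(-20259) = 30*(-20259) = -607770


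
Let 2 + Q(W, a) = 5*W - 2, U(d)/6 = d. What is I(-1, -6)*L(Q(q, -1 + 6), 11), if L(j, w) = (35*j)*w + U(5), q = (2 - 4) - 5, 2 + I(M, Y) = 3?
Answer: -14985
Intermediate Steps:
U(d) = 6*d
I(M, Y) = 1 (I(M, Y) = -2 + 3 = 1)
q = -7 (q = -2 - 5 = -7)
Q(W, a) = -4 + 5*W (Q(W, a) = -2 + (5*W - 2) = -2 + (-2 + 5*W) = -4 + 5*W)
L(j, w) = 30 + 35*j*w (L(j, w) = (35*j)*w + 6*5 = 35*j*w + 30 = 30 + 35*j*w)
I(-1, -6)*L(Q(q, -1 + 6), 11) = 1*(30 + 35*(-4 + 5*(-7))*11) = 1*(30 + 35*(-4 - 35)*11) = 1*(30 + 35*(-39)*11) = 1*(30 - 15015) = 1*(-14985) = -14985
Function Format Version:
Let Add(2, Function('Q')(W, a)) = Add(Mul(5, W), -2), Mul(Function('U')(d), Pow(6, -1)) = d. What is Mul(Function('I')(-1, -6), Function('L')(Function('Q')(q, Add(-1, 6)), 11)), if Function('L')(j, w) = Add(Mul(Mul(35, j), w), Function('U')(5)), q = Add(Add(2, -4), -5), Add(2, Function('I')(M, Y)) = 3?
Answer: -14985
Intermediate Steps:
Function('U')(d) = Mul(6, d)
Function('I')(M, Y) = 1 (Function('I')(M, Y) = Add(-2, 3) = 1)
q = -7 (q = Add(-2, -5) = -7)
Function('Q')(W, a) = Add(-4, Mul(5, W)) (Function('Q')(W, a) = Add(-2, Add(Mul(5, W), -2)) = Add(-2, Add(-2, Mul(5, W))) = Add(-4, Mul(5, W)))
Function('L')(j, w) = Add(30, Mul(35, j, w)) (Function('L')(j, w) = Add(Mul(Mul(35, j), w), Mul(6, 5)) = Add(Mul(35, j, w), 30) = Add(30, Mul(35, j, w)))
Mul(Function('I')(-1, -6), Function('L')(Function('Q')(q, Add(-1, 6)), 11)) = Mul(1, Add(30, Mul(35, Add(-4, Mul(5, -7)), 11))) = Mul(1, Add(30, Mul(35, Add(-4, -35), 11))) = Mul(1, Add(30, Mul(35, -39, 11))) = Mul(1, Add(30, -15015)) = Mul(1, -14985) = -14985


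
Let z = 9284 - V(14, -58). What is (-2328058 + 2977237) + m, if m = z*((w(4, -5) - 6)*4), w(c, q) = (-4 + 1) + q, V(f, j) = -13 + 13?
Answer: 129275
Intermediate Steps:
V(f, j) = 0
z = 9284 (z = 9284 - 1*0 = 9284 + 0 = 9284)
w(c, q) = -3 + q
m = -519904 (m = 9284*(((-3 - 5) - 6)*4) = 9284*((-8 - 6)*4) = 9284*(-14*4) = 9284*(-56) = -519904)
(-2328058 + 2977237) + m = (-2328058 + 2977237) - 519904 = 649179 - 519904 = 129275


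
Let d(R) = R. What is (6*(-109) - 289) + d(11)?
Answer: -932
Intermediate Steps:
(6*(-109) - 289) + d(11) = (6*(-109) - 289) + 11 = (-654 - 289) + 11 = -943 + 11 = -932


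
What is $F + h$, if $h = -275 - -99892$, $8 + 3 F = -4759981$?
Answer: $-1487046$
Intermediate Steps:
$F = -1586663$ ($F = - \frac{8}{3} + \frac{1}{3} \left(-4759981\right) = - \frac{8}{3} - \frac{4759981}{3} = -1586663$)
$h = 99617$ ($h = -275 + 99892 = 99617$)
$F + h = -1586663 + 99617 = -1487046$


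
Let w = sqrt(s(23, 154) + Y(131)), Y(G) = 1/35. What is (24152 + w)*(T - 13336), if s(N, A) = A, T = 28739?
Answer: 372013256 + 46209*sqrt(20965)/35 ≈ 3.7220e+8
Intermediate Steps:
Y(G) = 1/35
w = 3*sqrt(20965)/35 (w = sqrt(154 + 1/35) = sqrt(5391/35) = 3*sqrt(20965)/35 ≈ 12.411)
(24152 + w)*(T - 13336) = (24152 + 3*sqrt(20965)/35)*(28739 - 13336) = (24152 + 3*sqrt(20965)/35)*15403 = 372013256 + 46209*sqrt(20965)/35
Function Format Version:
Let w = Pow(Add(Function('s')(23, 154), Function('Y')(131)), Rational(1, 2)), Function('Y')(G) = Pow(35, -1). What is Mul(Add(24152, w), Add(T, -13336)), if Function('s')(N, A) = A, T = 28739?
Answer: Add(372013256, Mul(Rational(46209, 35), Pow(20965, Rational(1, 2)))) ≈ 3.7220e+8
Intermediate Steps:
Function('Y')(G) = Rational(1, 35)
w = Mul(Rational(3, 35), Pow(20965, Rational(1, 2))) (w = Pow(Add(154, Rational(1, 35)), Rational(1, 2)) = Pow(Rational(5391, 35), Rational(1, 2)) = Mul(Rational(3, 35), Pow(20965, Rational(1, 2))) ≈ 12.411)
Mul(Add(24152, w), Add(T, -13336)) = Mul(Add(24152, Mul(Rational(3, 35), Pow(20965, Rational(1, 2)))), Add(28739, -13336)) = Mul(Add(24152, Mul(Rational(3, 35), Pow(20965, Rational(1, 2)))), 15403) = Add(372013256, Mul(Rational(46209, 35), Pow(20965, Rational(1, 2))))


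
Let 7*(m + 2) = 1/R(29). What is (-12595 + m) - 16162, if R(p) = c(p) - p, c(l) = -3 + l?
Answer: -603940/21 ≈ -28759.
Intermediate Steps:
R(p) = -3 (R(p) = (-3 + p) - p = -3)
m = -43/21 (m = -2 + (1/7)/(-3) = -2 + (1/7)*(-1/3) = -2 - 1/21 = -43/21 ≈ -2.0476)
(-12595 + m) - 16162 = (-12595 - 43/21) - 16162 = -264538/21 - 16162 = -603940/21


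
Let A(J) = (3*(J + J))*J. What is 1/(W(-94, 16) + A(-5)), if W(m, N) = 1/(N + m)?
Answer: 78/11699 ≈ 0.0066672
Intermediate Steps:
A(J) = 6*J² (A(J) = (3*(2*J))*J = (6*J)*J = 6*J²)
1/(W(-94, 16) + A(-5)) = 1/(1/(16 - 94) + 6*(-5)²) = 1/(1/(-78) + 6*25) = 1/(-1/78 + 150) = 1/(11699/78) = 78/11699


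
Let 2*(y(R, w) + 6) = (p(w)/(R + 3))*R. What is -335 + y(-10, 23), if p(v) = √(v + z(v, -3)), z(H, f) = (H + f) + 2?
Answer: -341 + 15*√5/7 ≈ -336.21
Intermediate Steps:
z(H, f) = 2 + H + f
p(v) = √(-1 + 2*v) (p(v) = √(v + (2 + v - 3)) = √(v + (-1 + v)) = √(-1 + 2*v))
y(R, w) = -6 + R*√(-1 + 2*w)/(2*(3 + R)) (y(R, w) = -6 + ((√(-1 + 2*w)/(R + 3))*R)/2 = -6 + ((√(-1 + 2*w)/(3 + R))*R)/2 = -6 + (R*√(-1 + 2*w)/(3 + R))/2 = -6 + R*√(-1 + 2*w)/(2*(3 + R)))
-335 + y(-10, 23) = -335 + (-36 - 12*(-10) - 10*√(-1 + 2*23))/(2*(3 - 10)) = -335 + (½)*(-36 + 120 - 10*√(-1 + 46))/(-7) = -335 + (½)*(-⅐)*(-36 + 120 - 30*√5) = -335 + (½)*(-⅐)*(84 - 30*√5) = -335 + (-6 + 15*√5/7) = -341 + 15*√5/7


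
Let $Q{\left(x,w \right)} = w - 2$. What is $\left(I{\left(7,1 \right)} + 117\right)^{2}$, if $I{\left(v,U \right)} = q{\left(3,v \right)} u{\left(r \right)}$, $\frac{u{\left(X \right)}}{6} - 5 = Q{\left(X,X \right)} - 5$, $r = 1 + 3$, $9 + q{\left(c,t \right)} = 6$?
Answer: $6561$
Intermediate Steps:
$Q{\left(x,w \right)} = -2 + w$ ($Q{\left(x,w \right)} = w - 2 = -2 + w$)
$q{\left(c,t \right)} = -3$ ($q{\left(c,t \right)} = -9 + 6 = -3$)
$r = 4$
$u{\left(X \right)} = -12 + 6 X$ ($u{\left(X \right)} = 30 + 6 \left(\left(-2 + X\right) - 5\right) = 30 + 6 \left(-7 + X\right) = 30 + \left(-42 + 6 X\right) = -12 + 6 X$)
$I{\left(v,U \right)} = -36$ ($I{\left(v,U \right)} = - 3 \left(-12 + 6 \cdot 4\right) = - 3 \left(-12 + 24\right) = \left(-3\right) 12 = -36$)
$\left(I{\left(7,1 \right)} + 117\right)^{2} = \left(-36 + 117\right)^{2} = 81^{2} = 6561$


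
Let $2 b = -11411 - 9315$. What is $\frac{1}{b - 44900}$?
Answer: $- \frac{1}{55263} \approx -1.8095 \cdot 10^{-5}$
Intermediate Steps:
$b = -10363$ ($b = \frac{-11411 - 9315}{2} = \frac{1}{2} \left(-20726\right) = -10363$)
$\frac{1}{b - 44900} = \frac{1}{-10363 - 44900} = \frac{1}{-55263} = - \frac{1}{55263}$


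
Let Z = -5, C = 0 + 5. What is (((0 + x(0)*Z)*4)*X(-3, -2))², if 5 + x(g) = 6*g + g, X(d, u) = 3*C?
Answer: 2250000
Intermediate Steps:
C = 5
X(d, u) = 15 (X(d, u) = 3*5 = 15)
x(g) = -5 + 7*g (x(g) = -5 + (6*g + g) = -5 + 7*g)
(((0 + x(0)*Z)*4)*X(-3, -2))² = (((0 + (-5 + 7*0)*(-5))*4)*15)² = (((0 + (-5 + 0)*(-5))*4)*15)² = (((0 - 5*(-5))*4)*15)² = (((0 + 25)*4)*15)² = ((25*4)*15)² = (100*15)² = 1500² = 2250000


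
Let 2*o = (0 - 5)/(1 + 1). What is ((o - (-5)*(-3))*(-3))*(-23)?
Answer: -4485/4 ≈ -1121.3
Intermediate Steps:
o = -5/4 (o = ((0 - 5)/(1 + 1))/2 = (-5/2)/2 = (-5*1/2)/2 = (1/2)*(-5/2) = -5/4 ≈ -1.2500)
((o - (-5)*(-3))*(-3))*(-23) = ((-5/4 - (-5)*(-3))*(-3))*(-23) = ((-5/4 - 1*15)*(-3))*(-23) = ((-5/4 - 15)*(-3))*(-23) = -65/4*(-3)*(-23) = (195/4)*(-23) = -4485/4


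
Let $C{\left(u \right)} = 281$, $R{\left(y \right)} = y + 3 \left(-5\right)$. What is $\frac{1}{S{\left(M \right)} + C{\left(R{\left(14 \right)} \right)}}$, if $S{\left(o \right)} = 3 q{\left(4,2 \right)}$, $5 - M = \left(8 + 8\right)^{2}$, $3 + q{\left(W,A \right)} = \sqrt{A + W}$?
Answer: $\frac{136}{36965} - \frac{3 \sqrt{6}}{73930} \approx 0.0035798$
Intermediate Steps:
$q{\left(W,A \right)} = -3 + \sqrt{A + W}$
$R{\left(y \right)} = -15 + y$ ($R{\left(y \right)} = y - 15 = -15 + y$)
$M = -251$ ($M = 5 - \left(8 + 8\right)^{2} = 5 - 16^{2} = 5 - 256 = -251$)
$S{\left(o \right)} = -9 + 3 \sqrt{6}$ ($S{\left(o \right)} = 3 \left(-3 + \sqrt{2 + 4}\right) = 3 \left(-3 + \sqrt{6}\right) = -9 + 3 \sqrt{6}$)
$\frac{1}{S{\left(M \right)} + C{\left(R{\left(14 \right)} \right)}} = \frac{1}{\left(-9 + 3 \sqrt{6}\right) + 281} = \frac{1}{272 + 3 \sqrt{6}}$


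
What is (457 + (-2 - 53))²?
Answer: 161604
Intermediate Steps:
(457 + (-2 - 53))² = (457 - 55)² = 402² = 161604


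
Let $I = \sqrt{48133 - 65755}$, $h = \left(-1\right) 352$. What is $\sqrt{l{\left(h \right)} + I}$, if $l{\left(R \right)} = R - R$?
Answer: $\sqrt{3} \sqrt[4]{1958} \sqrt{i} \approx 8.147 + 8.147 i$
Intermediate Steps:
$h = -352$
$l{\left(R \right)} = 0$
$I = 3 i \sqrt{1958}$ ($I = \sqrt{-17622} = 3 i \sqrt{1958} \approx 132.75 i$)
$\sqrt{l{\left(h \right)} + I} = \sqrt{0 + 3 i \sqrt{1958}} = \sqrt{3 i \sqrt{1958}} = \sqrt{3} \sqrt[4]{1958} \sqrt{i}$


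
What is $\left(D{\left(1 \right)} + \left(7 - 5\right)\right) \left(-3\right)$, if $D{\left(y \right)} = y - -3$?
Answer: $-18$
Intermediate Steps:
$D{\left(y \right)} = 3 + y$ ($D{\left(y \right)} = y + 3 = 3 + y$)
$\left(D{\left(1 \right)} + \left(7 - 5\right)\right) \left(-3\right) = \left(\left(3 + 1\right) + \left(7 - 5\right)\right) \left(-3\right) = \left(4 + 2\right) \left(-3\right) = 6 \left(-3\right) = -18$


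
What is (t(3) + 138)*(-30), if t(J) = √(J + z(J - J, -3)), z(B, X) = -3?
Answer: -4140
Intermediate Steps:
t(J) = √(-3 + J) (t(J) = √(J - 3) = √(-3 + J))
(t(3) + 138)*(-30) = (√(-3 + 3) + 138)*(-30) = (√0 + 138)*(-30) = (0 + 138)*(-30) = 138*(-30) = -4140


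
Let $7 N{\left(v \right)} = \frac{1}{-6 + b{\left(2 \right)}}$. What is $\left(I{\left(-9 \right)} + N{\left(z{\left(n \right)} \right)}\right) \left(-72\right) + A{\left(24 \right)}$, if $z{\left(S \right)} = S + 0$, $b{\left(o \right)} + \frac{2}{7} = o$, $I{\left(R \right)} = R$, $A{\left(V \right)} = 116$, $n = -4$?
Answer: $\frac{3832}{5} \approx 766.4$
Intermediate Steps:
$b{\left(o \right)} = - \frac{2}{7} + o$
$z{\left(S \right)} = S$
$N{\left(v \right)} = - \frac{1}{30}$ ($N{\left(v \right)} = \frac{1}{7 \left(-6 + \left(- \frac{2}{7} + 2\right)\right)} = \frac{1}{7 \left(-6 + \frac{12}{7}\right)} = \frac{1}{7 \left(- \frac{30}{7}\right)} = \frac{1}{7} \left(- \frac{7}{30}\right) = - \frac{1}{30}$)
$\left(I{\left(-9 \right)} + N{\left(z{\left(n \right)} \right)}\right) \left(-72\right) + A{\left(24 \right)} = \left(-9 - \frac{1}{30}\right) \left(-72\right) + 116 = \left(- \frac{271}{30}\right) \left(-72\right) + 116 = \frac{3252}{5} + 116 = \frac{3832}{5}$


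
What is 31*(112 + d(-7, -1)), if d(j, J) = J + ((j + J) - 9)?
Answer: 2914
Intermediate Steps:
d(j, J) = -9 + j + 2*J (d(j, J) = J + ((J + j) - 9) = J + (-9 + J + j) = -9 + j + 2*J)
31*(112 + d(-7, -1)) = 31*(112 + (-9 - 7 + 2*(-1))) = 31*(112 + (-9 - 7 - 2)) = 31*(112 - 18) = 31*94 = 2914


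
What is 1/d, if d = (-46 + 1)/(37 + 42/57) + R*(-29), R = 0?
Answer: -239/285 ≈ -0.83860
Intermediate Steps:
d = -285/239 (d = (-46 + 1)/(37 + 42/57) + 0*(-29) = -45/(37 + 42*(1/57)) + 0 = -45/(37 + 14/19) + 0 = -45/717/19 + 0 = -45*19/717 + 0 = -285/239 + 0 = -285/239 ≈ -1.1925)
1/d = 1/(-285/239) = -239/285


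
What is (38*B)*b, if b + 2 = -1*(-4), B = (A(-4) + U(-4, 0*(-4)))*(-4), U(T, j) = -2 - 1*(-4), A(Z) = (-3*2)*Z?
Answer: -7904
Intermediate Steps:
A(Z) = -6*Z
U(T, j) = 2 (U(T, j) = -2 + 4 = 2)
B = -104 (B = (-6*(-4) + 2)*(-4) = (24 + 2)*(-4) = 26*(-4) = -104)
b = 2 (b = -2 - 1*(-4) = -2 + 4 = 2)
(38*B)*b = (38*(-104))*2 = -3952*2 = -7904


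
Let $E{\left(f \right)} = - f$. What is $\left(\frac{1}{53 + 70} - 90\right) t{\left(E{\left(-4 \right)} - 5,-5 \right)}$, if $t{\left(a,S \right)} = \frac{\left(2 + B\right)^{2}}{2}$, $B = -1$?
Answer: $- \frac{11069}{246} \approx -44.996$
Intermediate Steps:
$t{\left(a,S \right)} = \frac{1}{2}$ ($t{\left(a,S \right)} = \frac{\left(2 - 1\right)^{2}}{2} = 1^{2} \cdot \frac{1}{2} = 1 \cdot \frac{1}{2} = \frac{1}{2}$)
$\left(\frac{1}{53 + 70} - 90\right) t{\left(E{\left(-4 \right)} - 5,-5 \right)} = \left(\frac{1}{53 + 70} - 90\right) \frac{1}{2} = \left(\frac{1}{123} - 90\right) \frac{1}{2} = \left(- \frac{11069}{123}\right) \frac{1}{2} = - \frac{11069}{246}$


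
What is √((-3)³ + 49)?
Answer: √22 ≈ 4.6904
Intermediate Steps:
√((-3)³ + 49) = √(-27 + 49) = √22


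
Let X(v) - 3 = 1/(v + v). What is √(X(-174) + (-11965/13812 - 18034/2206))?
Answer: I*√73735007686033278/110451111 ≈ 2.4585*I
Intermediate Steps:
X(v) = 3 + 1/(2*v) (X(v) = 3 + 1/(v + v) = 3 + 1/(2*v))
√(X(-174) + (-11965/13812 - 18034/2206)) = √((3 + (½)/(-174)) + (-11965/13812 - 18034/2206)) = √((3 + (½)*(-1/174)) + (-11965*1/13812 - 18034*1/2206)) = √((3 - 1/348) + (-11965/13812 - 9017/1103)) = √(1043/348 - 137740199/15234636) = √(-667580498/110451111) = I*√73735007686033278/110451111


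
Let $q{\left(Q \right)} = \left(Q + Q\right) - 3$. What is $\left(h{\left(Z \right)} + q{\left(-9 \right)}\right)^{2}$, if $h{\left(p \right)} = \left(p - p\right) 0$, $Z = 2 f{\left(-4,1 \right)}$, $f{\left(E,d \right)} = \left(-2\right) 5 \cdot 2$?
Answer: $441$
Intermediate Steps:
$q{\left(Q \right)} = -3 + 2 Q$ ($q{\left(Q \right)} = 2 Q - 3 = -3 + 2 Q$)
$f{\left(E,d \right)} = -20$ ($f{\left(E,d \right)} = \left(-10\right) 2 = -20$)
$Z = -40$ ($Z = 2 \left(-20\right) = -40$)
$h{\left(p \right)} = 0$ ($h{\left(p \right)} = 0 \cdot 0 = 0$)
$\left(h{\left(Z \right)} + q{\left(-9 \right)}\right)^{2} = \left(0 + \left(-3 + 2 \left(-9\right)\right)\right)^{2} = \left(0 - 21\right)^{2} = \left(-21\right)^{2} = 441$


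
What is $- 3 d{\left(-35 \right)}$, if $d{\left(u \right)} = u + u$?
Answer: $210$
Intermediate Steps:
$d{\left(u \right)} = 2 u$
$- 3 d{\left(-35 \right)} = - 3 \cdot 2 \left(-35\right) = \left(-3\right) \left(-70\right) = 210$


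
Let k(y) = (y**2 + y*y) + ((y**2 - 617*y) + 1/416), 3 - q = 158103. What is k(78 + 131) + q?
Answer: -64900159/416 ≈ -1.5601e+5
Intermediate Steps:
q = -158100 (q = 3 - 1*158103 = 3 - 158103 = -158100)
k(y) = 1/416 - 617*y + 3*y**2 (k(y) = (y**2 + y**2) + ((y**2 - 617*y) + 1/416) = 2*y**2 + (1/416 + y**2 - 617*y) = 1/416 - 617*y + 3*y**2)
k(78 + 131) + q = (1/416 - 617*(78 + 131) + 3*(78 + 131)**2) - 158100 = (1/416 - 617*209 + 3*209**2) - 158100 = (1/416 - 128953 + 3*43681) - 158100 = (1/416 - 128953 + 131043) - 158100 = 869441/416 - 158100 = -64900159/416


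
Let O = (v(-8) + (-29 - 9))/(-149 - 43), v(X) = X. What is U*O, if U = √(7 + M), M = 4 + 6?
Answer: 23*√17/96 ≈ 0.98783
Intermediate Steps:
M = 10
O = 23/96 (O = (-8 + (-29 - 9))/(-149 - 43) = (-8 - 38)/(-192) = -46*(-1/192) = 23/96 ≈ 0.23958)
U = √17 (U = √(7 + 10) = √17 ≈ 4.1231)
U*O = √17*(23/96) = 23*√17/96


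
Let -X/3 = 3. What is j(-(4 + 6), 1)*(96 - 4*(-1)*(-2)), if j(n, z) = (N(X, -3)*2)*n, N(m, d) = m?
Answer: 15840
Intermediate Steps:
X = -9 (X = -3*3 = -9)
j(n, z) = -18*n (j(n, z) = (-9*2)*n = -18*n)
j(-(4 + 6), 1)*(96 - 4*(-1)*(-2)) = (-(-18)*(4 + 6))*(96 - 4*(-1)*(-2)) = (-(-18)*10)*(96 - (-4)*(-2)) = (-18*(-10))*(96 - 1*8) = 180*(96 - 8) = 180*88 = 15840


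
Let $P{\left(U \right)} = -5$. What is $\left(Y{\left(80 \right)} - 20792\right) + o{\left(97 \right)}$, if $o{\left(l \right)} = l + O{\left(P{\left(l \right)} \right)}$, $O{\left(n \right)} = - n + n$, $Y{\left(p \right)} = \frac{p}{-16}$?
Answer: $-20700$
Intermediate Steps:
$Y{\left(p \right)} = - \frac{p}{16}$ ($Y{\left(p \right)} = p \left(- \frac{1}{16}\right) = - \frac{p}{16}$)
$O{\left(n \right)} = 0$
$o{\left(l \right)} = l$ ($o{\left(l \right)} = l + 0 = l$)
$\left(Y{\left(80 \right)} - 20792\right) + o{\left(97 \right)} = \left(\left(- \frac{1}{16}\right) 80 - 20792\right) + 97 = \left(-5 - 20792\right) + 97 = -20797 + 97 = -20700$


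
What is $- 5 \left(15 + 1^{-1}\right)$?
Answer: $-80$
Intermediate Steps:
$- 5 \left(15 + 1^{-1}\right) = - 5 \left(15 + 1\right) = \left(-5\right) 16 = -80$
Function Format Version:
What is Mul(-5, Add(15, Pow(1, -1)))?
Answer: -80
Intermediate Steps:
Mul(-5, Add(15, Pow(1, -1))) = Mul(-5, Add(15, 1)) = Mul(-5, 16) = -80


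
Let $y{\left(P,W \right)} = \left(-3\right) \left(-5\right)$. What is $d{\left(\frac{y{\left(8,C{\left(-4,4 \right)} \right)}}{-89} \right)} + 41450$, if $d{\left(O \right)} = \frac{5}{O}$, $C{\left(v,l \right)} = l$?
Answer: $\frac{124261}{3} \approx 41420.0$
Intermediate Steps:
$y{\left(P,W \right)} = 15$
$d{\left(\frac{y{\left(8,C{\left(-4,4 \right)} \right)}}{-89} \right)} + 41450 = \frac{5}{15 \frac{1}{-89}} + 41450 = \frac{5}{15 \left(- \frac{1}{89}\right)} + 41450 = \frac{5}{- \frac{15}{89}} + 41450 = 5 \left(- \frac{89}{15}\right) + 41450 = - \frac{89}{3} + 41450 = \frac{124261}{3}$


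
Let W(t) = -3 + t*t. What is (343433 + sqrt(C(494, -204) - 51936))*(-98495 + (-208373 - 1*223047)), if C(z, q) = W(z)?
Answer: -181990298195 - 529915*sqrt(192097) ≈ -1.8222e+11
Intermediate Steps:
W(t) = -3 + t**2
C(z, q) = -3 + z**2
(343433 + sqrt(C(494, -204) - 51936))*(-98495 + (-208373 - 1*223047)) = (343433 + sqrt((-3 + 494**2) - 51936))*(-98495 + (-208373 - 1*223047)) = (343433 + sqrt((-3 + 244036) - 51936))*(-98495 + (-208373 - 223047)) = (343433 + sqrt(244033 - 51936))*(-98495 - 431420) = (343433 + sqrt(192097))*(-529915) = -181990298195 - 529915*sqrt(192097)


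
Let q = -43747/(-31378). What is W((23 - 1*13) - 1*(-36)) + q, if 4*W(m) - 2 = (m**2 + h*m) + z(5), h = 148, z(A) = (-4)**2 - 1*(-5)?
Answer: 140456977/62756 ≈ 2238.1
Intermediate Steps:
z(A) = 21 (z(A) = 16 + 5 = 21)
q = 43747/31378 (q = -43747*(-1/31378) = 43747/31378 ≈ 1.3942)
W(m) = 23/4 + 37*m + m**2/4 (W(m) = 1/2 + ((m**2 + 148*m) + 21)/4 = 1/2 + (21 + m**2 + 148*m)/4 = 1/2 + (21/4 + 37*m + m**2/4) = 23/4 + 37*m + m**2/4)
W((23 - 1*13) - 1*(-36)) + q = (23/4 + 37*((23 - 1*13) - 1*(-36)) + ((23 - 1*13) - 1*(-36))**2/4) + 43747/31378 = (23/4 + 37*((23 - 13) + 36) + ((23 - 13) + 36)**2/4) + 43747/31378 = (23/4 + 37*(10 + 36) + (10 + 36)**2/4) + 43747/31378 = (23/4 + 37*46 + (1/4)*46**2) + 43747/31378 = (23/4 + 1702 + (1/4)*2116) + 43747/31378 = (23/4 + 1702 + 529) + 43747/31378 = 8947/4 + 43747/31378 = 140456977/62756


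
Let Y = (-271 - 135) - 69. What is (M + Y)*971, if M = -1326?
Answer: -1748771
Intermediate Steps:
Y = -475 (Y = -406 - 69 = -475)
(M + Y)*971 = (-1326 - 475)*971 = -1801*971 = -1748771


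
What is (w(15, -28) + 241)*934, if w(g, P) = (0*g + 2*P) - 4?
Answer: 169054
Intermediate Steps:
w(g, P) = -4 + 2*P (w(g, P) = (0 + 2*P) - 4 = 2*P - 4 = -4 + 2*P)
(w(15, -28) + 241)*934 = ((-4 + 2*(-28)) + 241)*934 = ((-4 - 56) + 241)*934 = (-60 + 241)*934 = 181*934 = 169054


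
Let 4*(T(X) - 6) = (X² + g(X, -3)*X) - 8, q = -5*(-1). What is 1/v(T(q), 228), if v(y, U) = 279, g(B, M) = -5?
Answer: 1/279 ≈ 0.0035842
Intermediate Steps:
q = 5
T(X) = 4 - 5*X/4 + X²/4 (T(X) = 6 + ((X² - 5*X) - 8)/4 = 6 + (-8 + X² - 5*X)/4 = 6 + (-2 - 5*X/4 + X²/4) = 4 - 5*X/4 + X²/4)
1/v(T(q), 228) = 1/279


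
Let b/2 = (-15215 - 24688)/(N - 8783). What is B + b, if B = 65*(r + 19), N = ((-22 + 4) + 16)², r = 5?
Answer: 13775046/8779 ≈ 1569.1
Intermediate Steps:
N = 4 (N = (-18 + 16)² = (-2)² = 4)
B = 1560 (B = 65*(5 + 19) = 65*24 = 1560)
b = 79806/8779 (b = 2*((-15215 - 24688)/(4 - 8783)) = 2*(-39903/(-8779)) = 2*(-39903*(-1/8779)) = 2*(39903/8779) = 79806/8779 ≈ 9.0906)
B + b = 1560 + 79806/8779 = 13775046/8779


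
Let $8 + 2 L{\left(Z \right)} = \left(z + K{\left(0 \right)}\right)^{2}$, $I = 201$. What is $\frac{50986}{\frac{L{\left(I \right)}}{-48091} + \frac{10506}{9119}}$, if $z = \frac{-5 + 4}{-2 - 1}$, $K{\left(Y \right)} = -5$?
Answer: $\frac{100617721620273}{2273315518} \approx 44260.0$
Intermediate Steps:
$z = \frac{1}{3}$ ($z = - \frac{1}{-3} = \left(-1\right) \left(- \frac{1}{3}\right) = \frac{1}{3} \approx 0.33333$)
$L{\left(Z \right)} = \frac{62}{9}$ ($L{\left(Z \right)} = -4 + \frac{\left(\frac{1}{3} - 5\right)^{2}}{2} = -4 + \frac{\left(- \frac{14}{3}\right)^{2}}{2} = -4 + \frac{1}{2} \cdot \frac{196}{9} = -4 + \frac{98}{9} = \frac{62}{9}$)
$\frac{50986}{\frac{L{\left(I \right)}}{-48091} + \frac{10506}{9119}} = \frac{50986}{\frac{62}{9 \left(-48091\right)} + \frac{10506}{9119}} = \frac{50986}{\frac{62}{9} \left(- \frac{1}{48091}\right) + 10506 \cdot \frac{1}{9119}} = \frac{50986}{- \frac{62}{432819} + \frac{10506}{9119}} = \frac{50986}{\frac{4546631036}{3946876461}} = 50986 \cdot \frac{3946876461}{4546631036} = \frac{100617721620273}{2273315518}$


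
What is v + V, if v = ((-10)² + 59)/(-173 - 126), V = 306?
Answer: 91335/299 ≈ 305.47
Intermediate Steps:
v = -159/299 (v = (100 + 59)/(-299) = 159*(-1/299) = -159/299 ≈ -0.53177)
v + V = -159/299 + 306 = 91335/299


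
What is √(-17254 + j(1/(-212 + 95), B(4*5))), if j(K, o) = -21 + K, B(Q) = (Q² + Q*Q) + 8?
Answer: 2*I*√6568822/39 ≈ 131.43*I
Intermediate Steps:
B(Q) = 8 + 2*Q² (B(Q) = (Q² + Q²) + 8 = 2*Q² + 8 = 8 + 2*Q²)
√(-17254 + j(1/(-212 + 95), B(4*5))) = √(-17254 + (-21 + 1/(-212 + 95))) = √(-17254 + (-21 + 1/(-117))) = √(-17254 + (-21 - 1/117)) = √(-17254 - 2458/117) = √(-2021176/117) = 2*I*√6568822/39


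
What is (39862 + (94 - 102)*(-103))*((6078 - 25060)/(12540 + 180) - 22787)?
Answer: -982802953391/1060 ≈ -9.2717e+8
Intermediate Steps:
(39862 + (94 - 102)*(-103))*((6078 - 25060)/(12540 + 180) - 22787) = (39862 - 8*(-103))*(-18982/12720 - 22787) = (39862 + 824)*(-18982*1/12720 - 22787) = 40686*(-9491/6360 - 22787) = 40686*(-144934811/6360) = -982802953391/1060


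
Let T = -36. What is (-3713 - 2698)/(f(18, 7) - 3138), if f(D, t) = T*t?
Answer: 2137/1130 ≈ 1.8911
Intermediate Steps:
f(D, t) = -36*t
(-3713 - 2698)/(f(18, 7) - 3138) = (-3713 - 2698)/(-36*7 - 3138) = -6411/(-252 - 3138) = -6411/(-3390) = -6411*(-1/3390) = 2137/1130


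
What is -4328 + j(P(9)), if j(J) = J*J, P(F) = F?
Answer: -4247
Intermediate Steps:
j(J) = J²
-4328 + j(P(9)) = -4328 + 9² = -4328 + 81 = -4247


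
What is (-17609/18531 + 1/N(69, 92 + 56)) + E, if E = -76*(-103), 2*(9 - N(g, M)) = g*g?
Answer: 25479229325/3255279 ≈ 7827.0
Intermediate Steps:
N(g, M) = 9 - g²/2 (N(g, M) = 9 - g*g/2 = 9 - g²/2)
E = 7828
(-17609/18531 + 1/N(69, 92 + 56)) + E = (-17609/18531 + 1/(9 - ½*69²)) + 7828 = (-17609*1/18531 + 1/(9 - ½*4761)) + 7828 = (-17609/18531 + 1/(9 - 4761/2)) + 7828 = (-17609/18531 + 1/(-4743/2)) + 7828 = (-17609/18531 - 2/4743) + 7828 = -3094687/3255279 + 7828 = 25479229325/3255279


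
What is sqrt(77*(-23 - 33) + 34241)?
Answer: 173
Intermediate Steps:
sqrt(77*(-23 - 33) + 34241) = sqrt(77*(-56) + 34241) = sqrt(-4312 + 34241) = sqrt(29929) = 173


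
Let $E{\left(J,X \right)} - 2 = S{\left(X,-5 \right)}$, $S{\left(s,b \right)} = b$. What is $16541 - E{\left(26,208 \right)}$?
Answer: $16544$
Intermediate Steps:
$E{\left(J,X \right)} = -3$ ($E{\left(J,X \right)} = 2 - 5 = -3$)
$16541 - E{\left(26,208 \right)} = 16541 - -3 = 16541 + 3 = 16544$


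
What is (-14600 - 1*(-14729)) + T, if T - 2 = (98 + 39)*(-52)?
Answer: -6993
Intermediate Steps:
T = -7122 (T = 2 + (98 + 39)*(-52) = 2 + 137*(-52) = 2 - 7124 = -7122)
(-14600 - 1*(-14729)) + T = (-14600 - 1*(-14729)) - 7122 = (-14600 + 14729) - 7122 = 129 - 7122 = -6993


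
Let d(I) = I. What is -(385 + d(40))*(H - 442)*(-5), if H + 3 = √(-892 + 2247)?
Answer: -945625 + 2125*√1355 ≈ -8.6740e+5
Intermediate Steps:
H = -3 + √1355 (H = -3 + √(-892 + 2247) = -3 + √1355 ≈ 33.810)
-(385 + d(40))*(H - 442)*(-5) = -(385 + 40)*((-3 + √1355) - 442)*(-5) = -425*(-445 + √1355)*(-5) = -(-189125 + 425*√1355)*(-5) = (189125 - 425*√1355)*(-5) = -945625 + 2125*√1355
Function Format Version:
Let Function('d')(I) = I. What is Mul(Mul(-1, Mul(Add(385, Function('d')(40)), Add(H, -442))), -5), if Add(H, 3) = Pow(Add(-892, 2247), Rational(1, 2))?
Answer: Add(-945625, Mul(2125, Pow(1355, Rational(1, 2)))) ≈ -8.6740e+5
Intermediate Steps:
H = Add(-3, Pow(1355, Rational(1, 2))) (H = Add(-3, Pow(Add(-892, 2247), Rational(1, 2))) = Add(-3, Pow(1355, Rational(1, 2))) ≈ 33.810)
Mul(Mul(-1, Mul(Add(385, Function('d')(40)), Add(H, -442))), -5) = Mul(Mul(-1, Mul(Add(385, 40), Add(Add(-3, Pow(1355, Rational(1, 2))), -442))), -5) = Mul(Mul(-1, Mul(425, Add(-445, Pow(1355, Rational(1, 2))))), -5) = Mul(Mul(-1, Add(-189125, Mul(425, Pow(1355, Rational(1, 2))))), -5) = Mul(Add(189125, Mul(-425, Pow(1355, Rational(1, 2)))), -5) = Add(-945625, Mul(2125, Pow(1355, Rational(1, 2))))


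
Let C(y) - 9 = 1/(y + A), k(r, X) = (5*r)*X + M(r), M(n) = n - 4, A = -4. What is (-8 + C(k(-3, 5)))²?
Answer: 7225/7396 ≈ 0.97688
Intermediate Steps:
M(n) = -4 + n
k(r, X) = -4 + r + 5*X*r (k(r, X) = (5*r)*X + (-4 + r) = 5*X*r + (-4 + r) = -4 + r + 5*X*r)
C(y) = 9 + 1/(-4 + y) (C(y) = 9 + 1/(y - 4) = 9 + 1/(-4 + y))
(-8 + C(k(-3, 5)))² = (-8 + (-35 + 9*(-4 - 3 + 5*5*(-3)))/(-4 + (-4 - 3 + 5*5*(-3))))² = (-8 + (-35 + 9*(-4 - 3 - 75))/(-4 + (-4 - 3 - 75)))² = (-8 + (-35 + 9*(-82))/(-4 - 82))² = (-8 + (-35 - 738)/(-86))² = (-8 - 1/86*(-773))² = (-8 + 773/86)² = (85/86)² = 7225/7396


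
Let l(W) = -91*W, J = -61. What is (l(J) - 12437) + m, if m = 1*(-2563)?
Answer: -9449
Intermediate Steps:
m = -2563
(l(J) - 12437) + m = (-91*(-61) - 12437) - 2563 = (5551 - 12437) - 2563 = -6886 - 2563 = -9449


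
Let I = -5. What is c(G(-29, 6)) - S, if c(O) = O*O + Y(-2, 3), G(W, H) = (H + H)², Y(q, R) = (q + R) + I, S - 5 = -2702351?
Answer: 2723078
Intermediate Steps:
S = -2702346 (S = 5 - 2702351 = -2702346)
Y(q, R) = -5 + R + q (Y(q, R) = (q + R) - 5 = (R + q) - 5 = -5 + R + q)
G(W, H) = 4*H² (G(W, H) = (2*H)² = 4*H²)
c(O) = -4 + O² (c(O) = O*O + (-5 + 3 - 2) = O² - 4 = -4 + O²)
c(G(-29, 6)) - S = (-4 + (4*6²)²) - 1*(-2702346) = (-4 + (4*36)²) + 2702346 = (-4 + 144²) + 2702346 = (-4 + 20736) + 2702346 = 20732 + 2702346 = 2723078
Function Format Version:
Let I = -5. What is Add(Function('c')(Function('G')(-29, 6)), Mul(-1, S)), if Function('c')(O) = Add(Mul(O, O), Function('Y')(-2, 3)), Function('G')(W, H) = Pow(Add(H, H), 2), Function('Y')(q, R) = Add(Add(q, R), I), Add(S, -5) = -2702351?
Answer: 2723078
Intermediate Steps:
S = -2702346 (S = Add(5, -2702351) = -2702346)
Function('Y')(q, R) = Add(-5, R, q) (Function('Y')(q, R) = Add(Add(q, R), -5) = Add(Add(R, q), -5) = Add(-5, R, q))
Function('G')(W, H) = Mul(4, Pow(H, 2)) (Function('G')(W, H) = Pow(Mul(2, H), 2) = Mul(4, Pow(H, 2)))
Function('c')(O) = Add(-4, Pow(O, 2)) (Function('c')(O) = Add(Mul(O, O), Add(-5, 3, -2)) = Add(Pow(O, 2), -4) = Add(-4, Pow(O, 2)))
Add(Function('c')(Function('G')(-29, 6)), Mul(-1, S)) = Add(Add(-4, Pow(Mul(4, Pow(6, 2)), 2)), Mul(-1, -2702346)) = Add(Add(-4, Pow(Mul(4, 36), 2)), 2702346) = Add(Add(-4, Pow(144, 2)), 2702346) = Add(Add(-4, 20736), 2702346) = Add(20732, 2702346) = 2723078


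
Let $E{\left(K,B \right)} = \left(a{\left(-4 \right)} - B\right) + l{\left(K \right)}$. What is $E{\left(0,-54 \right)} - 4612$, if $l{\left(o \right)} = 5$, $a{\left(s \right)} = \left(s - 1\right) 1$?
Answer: $-4558$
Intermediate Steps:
$a{\left(s \right)} = -1 + s$ ($a{\left(s \right)} = \left(-1 + s\right) 1 = -1 + s$)
$E{\left(K,B \right)} = - B$ ($E{\left(K,B \right)} = \left(\left(-1 - 4\right) - B\right) + 5 = \left(-5 - B\right) + 5 = - B$)
$E{\left(0,-54 \right)} - 4612 = \left(-1\right) \left(-54\right) - 4612 = 54 - 4612 = -4558$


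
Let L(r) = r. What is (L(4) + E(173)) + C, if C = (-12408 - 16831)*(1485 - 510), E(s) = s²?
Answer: -28478092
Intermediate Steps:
C = -28508025 (C = -29239*975 = -28508025)
(L(4) + E(173)) + C = (4 + 173²) - 28508025 = (4 + 29929) - 28508025 = 29933 - 28508025 = -28478092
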